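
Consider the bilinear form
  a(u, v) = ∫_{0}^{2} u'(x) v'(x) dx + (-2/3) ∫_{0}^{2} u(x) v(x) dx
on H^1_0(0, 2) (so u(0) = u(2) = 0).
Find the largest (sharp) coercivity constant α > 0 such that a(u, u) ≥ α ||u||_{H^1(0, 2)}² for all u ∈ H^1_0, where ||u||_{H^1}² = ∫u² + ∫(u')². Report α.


α = (-8/3 + π^2)/(4 + π^2)

Coercivity of a(·,·) on H^1_0(0, 2) means a(u, u) ≥ α ||u||_{H^1}² for every u ∈ H^1_0.
The interval has length L = 2, and Poincaré/coercivity depend only on L. Here a(u, u) = ∫(u')² + (-2/3)·∫u².
Here c = -2/3 < 0 with |c| < (π/L)² = π^2/4, so coercivity still holds. The condition a(u,u) ≥ α||u||_{H^1}² reads (1−α)∫(u')² ≥ (α−c)∫u². Any admissible α is ≤ 1 (rapidly oscillating u have ∫u²/∫(u')² → 0), and α = 1 would force 0 ≥ (1−c)∫u², impossible since c < 1; so 1−α > 0. By the sharp Poincaré inequality on H^1_0 of an interval of length L, ∫(u')² ≥ (π/L)²∫u² with equality for the first sine mode sin(π(x−x₀)/L) (x₀ the left endpoint), so the inequality holds for all u iff (1−α)(π/L)² ≥ α − c, i.e. α ≤ ((π/L)² + c)/((π/L)² + 1) = (1 + c(L/π)²)/(1 + (L/π)²). (Direct route, valid since c ≤ 0: Poincaré gives c∫u² ≥ c(L/π)²∫(u')², so a(u,u) ≥ (1 + c(L/π)²)∫(u')², while ||u||_{H^1}² ≤ (1 + (L/π)²)∫(u')²; dividing yields the same α.) With (π/L)² = π^2/4 and c = -2/3, the largest admissible constant is α = ((π/L)² + c)/((π/L)² + 1).
Simplifying, α = (-8/3 + π^2)/(4 + π^2).


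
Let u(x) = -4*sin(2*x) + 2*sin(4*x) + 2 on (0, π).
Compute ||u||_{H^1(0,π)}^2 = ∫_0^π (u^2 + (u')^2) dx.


||u||_{H^1(0,π)}^2 = 78*π

u'(x) = -8*cos(2*x) + 8*cos(4*x).
Expand u² and (u')² and integrate term by term on (0, π), using: for integers n ≥ 1, ∫_0^π sin²(nx) dx = ∫_0^π cos²(nx) dx = π/2; for n ≠ n', ∫_0^π sin(nx)sin(n'x) dx = ∫_0^π cos(nx)cos(n'x) dx = 0; and by product-to-sum, ∫_0^π sin(nx)cos(n'x) dx = ½∫_0^π [sin((n+n')x) + sin((n−n')x)] dx, which is 0 when n+n' is even and 2n/(n²−n'²) when n+n' is odd (it need not vanish on (0, π)). For the constant mode: ∫_0^π 1 dx = π, ∫_0^π cos(nx) dx = 0, ∫_0^π sin(nx) dx = (1−(−1)^n)/n.
  u² squared terms: (2)²·∫1 dx = 4·π = 4*π;  (-4)²·∫sin(2x)² dx = 16·π/2 = 8*π;  (2)²·∫sin(4x)² dx = 4·π/2 = 2*π.
  u² cross terms: 2·(2)·(-4)·∫1·sin(2x) dx = -16·(0) = 0;  2·(2)·(2)·∫1·sin(4x) dx = 8·(0) = 0;  2·(-4)·(2)·∫sin(2x)·sin(4x) dx = -16·(0) = 0.
  So ∫_0^π u² dx = 4*π + 8*π + 2*π + 0 + 0 + 0 = 14*π.
  (u')² squared terms: (-8)²·∫cos(2x)² dx = 64·π/2 = 32*π;  (8)²·∫cos(4x)² dx = 64·π/2 = 32*π.
  (u')² cross terms: 2·(-8)·(8)·∫cos(2x)·cos(4x) dx = -128·(0) = 0.
  So ∫_0^π (u')² dx = 32*π + 32*π + 0 = 64*π.
||u||_{H^1}^2 = (14*π) + (64*π) = 78*π.


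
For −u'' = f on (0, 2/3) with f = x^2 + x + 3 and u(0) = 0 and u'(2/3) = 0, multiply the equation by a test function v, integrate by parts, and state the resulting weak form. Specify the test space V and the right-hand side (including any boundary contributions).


V = {v ∈ H^1(0, 2/3) : v(0) = 0} (test functions vanish at x = 0 where u is specified); weak form: ∫_0^2/3 u'v' dx = ∫_0^2/3 (x^2 + x + 3) v dx for all v ∈ V.

Multiply both sides by a test function v and integrate from 0 to 2/3:
  ∫_0^2/3 −u''(x) v(x) dx = ∫_0^2/3 f(x) v(x) dx.
Integrate the LHS by parts once:
  ∫_0^2/3 −u'' v dx = −[u'(x) v(x)]_0^2/3 + ∫_0^2/3 u'(x) v'(x) dx.
Thus ∫_0^2/3 u'(x) v'(x) dx = ∫_0^2/3 f(x) v(x) dx + [u'(x) v(x)]_0^2/3.
Choose V so that boundary terms are either known or forced to vanish.
Mixed BC: u(0) = 0 (Dirichlet) and u'(2/3) = 0 (Neumann). Define V = {v ∈ H^1(0, 2/3) : v(0) = 0}. Then [u' v]_0^2/3 = u'(2/3)·v(2/3) − u'(0)·0 = 0.
Weak formulation: find u (satisfying any essential BC) such that ∫_0^2/3 u'(x) v'(x) dx = ∫_0^2/3 f v dx for all v ∈ V (Dirichlet at 0 absorbed into V; the Neumann datum at x = 2/3 is zero, so no boundary term remains).
Substituting f(x) = x^2 + x + 3, the right-hand side is ∫_0^2/3 (x^2 + x + 3) v dx.


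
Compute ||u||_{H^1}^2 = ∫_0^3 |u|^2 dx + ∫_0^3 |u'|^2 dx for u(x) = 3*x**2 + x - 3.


||u||_{H^1}^2 = 7869/10

The H^1 norm (squared) on an interval (0, L) is
  ||u||_{H^1}^2 = ∫_0^L u(x)^2 dx + ∫_0^L u'(x)^2 dx.
Compute u'(x) = 6*x + 1.
Then u(x)^2 = 9*x**4 + 6*x**3 - 17*x**2 - 6*x + 9 and u'(x)^2 = 36*x**2 + 12*x + 1.
Integrate each monomial from 0 to 3 using ∫_0^3 c·x^n dx = c·3^(n+1)/(n+1):
  ∫_0^3 u(x)^2 dx = ∫_0^3 (9*x^4 + 6*x^3 - 17*x^2 - 6*x + 9) dx. Term by term:
    ∫_0^3 9*x^4 dx = 2187/5;  ∫_0^3 6*x^3 dx = 243/2;  ∫_0^3 -17*x^2 dx = -153;
    ∫_0^3 -6*x dx = -27;  ∫_0^3 9 dx = 27.
  Sum: 2187/5 + 243/2 − 153 − 27 + 27 = 4059/10.
  ∫_0^3 u'(x)^2 dx = ∫_0^3 (36*x^2 + 12*x + 1) dx. Term by term:
    ∫_0^3 36*x^2 dx = 324;  ∫_0^3 12*x dx = 54;  ∫_0^3 1 dx = 3.
  Sum: 324 + 54 + 3 = 381.
Adding: ||u||_{H^1}^2 = 4059/10 + 381 = 7869/10.


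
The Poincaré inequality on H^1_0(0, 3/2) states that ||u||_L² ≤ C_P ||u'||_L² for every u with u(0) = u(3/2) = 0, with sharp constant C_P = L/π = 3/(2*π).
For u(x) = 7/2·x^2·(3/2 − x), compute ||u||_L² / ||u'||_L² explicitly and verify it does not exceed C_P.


||u||_L² / ||u'||_L² = 3*sqrt(14)/28 < C_P = 3/(2*π).

u(x) = 7/2·x^2·(3/2 − x), so u'(x) = 21*x*(1 - x)/2.
u(x) = 7/2·x^2·(3/2 − x) vanishes at x = 0 and x = 3/2, so u ∈ H^1_0(0, 3/2). Differentiate via the product rule and integrate the resulting polynomials term by term.
  ∫_0^3/2 u² dx = ∫_0^3/2 (49*x^6/4 - 147*x^5/4 + 441*x^4/16) dx. Term by term:
    ∫_0^3/2 49*x^6/4 dx = 15309/512;  ∫_0^3/2 -147*x^5/4 dx = -35721/512;  ∫_0^3/2 441*x^4/16 dx = 107163/2560.
  Sum: 15309/512 − 35721/512 + 107163/2560 = 5103/2560.
  ∫_0^3/2 (u')² dx = ∫_0^3/2 (441*x^4/4 - 441*x^3/2 + 441*x^2/4) dx. Term by term:
    ∫_0^3/2 441*x^4/4 dx = 107163/640;  ∫_0^3/2 -441*x^3/2 dx = -35721/128;  ∫_0^3/2 441*x^2/4 dx = 3969/32.
  Sum: 107163/640 − 35721/128 + 3969/32 = 3969/320.
∫_0^3/2 u² dx = 5103/2560, so ||u||_L² = 27*sqrt(70)/160.
∫_0^3/2 (u')² dx = 3969/320, so ||u'||_L² = 63*sqrt(5)/40.
Ratio ||u||_L² / ||u'||_L² = 3*sqrt(14)/28.
Sharp Poincaré constant on H^1_0(0, 3/2) is C_P = L/π = 3/(2*π), achieved by sin(2*π/3·x).
A polynomial bump cannot attain the sharp Poincaré constant (only the first sine eigenfunction does), so the ratio is strictly less than C_P, consistent with ||u||_L² ≤ C_P ||u'||_L².


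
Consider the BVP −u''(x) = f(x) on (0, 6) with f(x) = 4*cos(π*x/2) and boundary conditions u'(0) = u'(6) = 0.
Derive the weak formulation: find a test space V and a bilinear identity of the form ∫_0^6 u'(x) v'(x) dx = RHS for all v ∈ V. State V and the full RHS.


V = H^1(0, 6) (no boundary constraint on v; u is determined up to an additive constant); weak form: ∫_0^6 u'v' dx = ∫_0^6 (4*cos(π*x/2)) v dx for all v ∈ V.

Multiply both sides by a test function v and integrate from 0 to 6:
  ∫_0^6 −u''(x) v(x) dx = ∫_0^6 f(x) v(x) dx.
Integrate the LHS by parts once:
  ∫_0^6 −u'' v dx = −[u'(x) v(x)]_0^6 + ∫_0^6 u'(x) v'(x) dx.
Thus ∫_0^6 u'(x) v'(x) dx = ∫_0^6 f(x) v(x) dx + [u'(x) v(x)]_0^6.
Choose V so that boundary terms are either known or forced to vanish.
u has homogeneous Neumann: u'(0) = u'(6) = 0. So [u' v]_0^6 = 0·v(6) − 0·v(0) = 0 for any v; take V = H^1(0, 6).
Weak formulation: find u (satisfying any essential BC) such that ∫_0^6 u'(x) v'(x) dx = ∫_0^6 f v dx for all v ∈ V (homogeneous Neumann, so boundary terms vanish).
Substituting f(x) = 4*cos(π*x/2), the right-hand side is ∫_0^6 (4*cos(π*x/2)) v dx.
Compatibility check (pure Neumann): taking v ≡ 1 ∈ V gives 0 = ∫_0^6 f dx + (0) − (0), i.e. ∫_0^6 f dx must equal u'(0) − u'(6) = 0. Indeed ∫_0^6 (4*cos(π*x/2)) dx = 0, so the data are compatible. The solution is then unique only up to an additive constant (fix it e.g. by requiring ∫_0^6 u dx = 0).


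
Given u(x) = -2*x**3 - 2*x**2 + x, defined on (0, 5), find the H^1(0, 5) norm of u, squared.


||u||_{H^1}^2 = 1994255/21

The H^1 norm (squared) on an interval (0, L) is
  ||u||_{H^1}^2 = ∫_0^L u(x)^2 dx + ∫_0^L u'(x)^2 dx.
Compute u'(x) = -6*x**2 - 4*x + 1.
Then u(x)^2 = 4*x**6 + 8*x**5 - 4*x**3 + x**2 and u'(x)^2 = 36*x**4 + 48*x**3 + 4*x**2 - 8*x + 1.
Integrate each monomial from 0 to 5 using ∫_0^5 c·x^n dx = c·5^(n+1)/(n+1):
  ∫_0^5 u(x)^2 dx = ∫_0^5 (4*x^6 + 8*x^5 - 4*x^3 + x^2) dx. Term by term:
    ∫_0^5 4*x^6 dx = 312500/7;  ∫_0^5 8*x^5 dx = 62500/3;  ∫_0^5 -4*x^3 dx = -625;
    ∫_0^5 x^2 dx = 125/3.
  Sum: 312500/7 + 62500/3 − 625 + 125/3 = 454250/7.
  ∫_0^5 u'(x)^2 dx = ∫_0^5 (36*x^4 + 48*x^3 + 4*x^2 - 8*x + 1) dx. Term by term:
    ∫_0^5 36*x^4 dx = 22500;  ∫_0^5 48*x^3 dx = 7500;  ∫_0^5 4*x^2 dx = 500/3;
    ∫_0^5 -8*x dx = -100;  ∫_0^5 1 dx = 5.
  Sum: 22500 + 7500 + 500/3 − 100 + 5 = 90215/3.
Adding: ||u||_{H^1}^2 = 454250/7 + 90215/3 = 1994255/21.


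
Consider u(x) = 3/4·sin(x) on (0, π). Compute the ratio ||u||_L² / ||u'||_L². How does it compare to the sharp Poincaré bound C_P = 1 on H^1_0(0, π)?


||u||_L² / ||u'||_L² = 1 = C_P.

u(x) = 3/4·sin(x), so u'(x) = 3*cos(x)/4.
Writing u(x) = A·sin(kπx/L) with A = 3/4 and k = 1, use ∫_0^L sin²(kπx/L) dx = L/2 and ∫_0^L cos²(kπx/L) dx = L/2.
u² = 9/16·sin²(x) and (u')² = 9/16·cos²(x), and each of sin², cos² integrates to L/2 = π/2 over (0, π).
∫_0^π u² dx = 9*π/32, so ||u||_L² = 3*sqrt(2)*sqrt(π)/8.
∫_0^π (u')² dx = 9*π/32, so ||u'||_L² = 3*sqrt(2)*sqrt(π)/8.
Ratio ||u||_L² / ||u'||_L² = 1.
Sharp Poincaré constant on H^1_0(0, π) is C_P = L/π = 1, achieved by sin(x).
This is the k = 1 eigenfunction (up to amplitude), so the ratio equals the sharp Poincaré constant exactly.


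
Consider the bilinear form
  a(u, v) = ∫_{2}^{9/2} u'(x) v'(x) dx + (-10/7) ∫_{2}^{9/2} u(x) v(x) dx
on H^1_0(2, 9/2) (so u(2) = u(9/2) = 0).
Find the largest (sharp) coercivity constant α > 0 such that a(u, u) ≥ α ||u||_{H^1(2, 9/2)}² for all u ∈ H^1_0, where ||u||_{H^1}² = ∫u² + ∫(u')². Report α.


α = 2*(-125 + 14*π^2)/(7*(25 + 4*π^2))

Coercivity of a(·,·) on H^1_0(2, 9/2) means a(u, u) ≥ α ||u||_{H^1}² for every u ∈ H^1_0.
The interval has length L = 5/2, and Poincaré/coercivity depend only on L. Here a(u, u) = ∫(u')² + (-10/7)·∫u².
Here c = -10/7 < 0 with |c| < (π/L)² = 4*π^2/25, so coercivity still holds. The condition a(u,u) ≥ α||u||_{H^1}² reads (1−α)∫(u')² ≥ (α−c)∫u². Any admissible α is ≤ 1 (rapidly oscillating u have ∫u²/∫(u')² → 0), and α = 1 would force 0 ≥ (1−c)∫u², impossible since c < 1; so 1−α > 0. By the sharp Poincaré inequality on H^1_0 of an interval of length L, ∫(u')² ≥ (π/L)²∫u² with equality for the first sine mode sin(π(x−x₀)/L) (x₀ the left endpoint), so the inequality holds for all u iff (1−α)(π/L)² ≥ α − c, i.e. α ≤ ((π/L)² + c)/((π/L)² + 1) = (1 + c(L/π)²)/(1 + (L/π)²). (Direct route, valid since c ≤ 0: Poincaré gives c∫u² ≥ c(L/π)²∫(u')², so a(u,u) ≥ (1 + c(L/π)²)∫(u')², while ||u||_{H^1}² ≤ (1 + (L/π)²)∫(u')²; dividing yields the same α.) With (π/L)² = 4*π^2/25 and c = -10/7, the largest admissible constant is α = ((π/L)² + c)/((π/L)² + 1).
Simplifying, α = 2*(-125 + 14*π^2)/(7*(25 + 4*π^2)).


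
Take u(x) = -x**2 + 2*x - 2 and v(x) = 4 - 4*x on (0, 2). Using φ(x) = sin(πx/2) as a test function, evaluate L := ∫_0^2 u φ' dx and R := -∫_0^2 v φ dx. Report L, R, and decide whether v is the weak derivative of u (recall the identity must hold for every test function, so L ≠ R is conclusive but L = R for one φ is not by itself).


LHS = 0, RHS = 0. No, v is not the weak derivative of u.

u(x) = -x**2 + 2*x - 2, classical derivative u'(x) = 2 - 2*x.
φ(x) = sin(πx/2), so φ'(x) = π*cos(π*x/2)/2.
Note φ(0) = φ(2) = 0, so the boundary term u·φ vanishes.
LHS = ∫_0^2 u(x) φ'(x) dx = ∫_0^2 (-π*x^2*cos(π*x/2)/2 + π*x*cos(π*x/2) - π*cos(π*x/2)) dx. Term by term:
  ∫_0^2 -π*cos(π*x/2) dx = 0;  ∫_0^2 π*x*cos(π*x/2) dx = -8/π;  ∫_0^2 -π*x^2*cos(π*x/2)/2 dx = 8/π.
Sum: 0 − 8/π + 8/π = 0.
So LHS = 0.
∫_0^2 v(x) φ(x) dx = ∫_0^2 (-4*x*sin(π*x/2) + 4*sin(π*x/2)) dx. Term by term:
  ∫_0^2 4*sin(π*x/2) dx = 16/π;  ∫_0^2 -4*x*sin(π*x/2) dx = -16/π.
Sum: 16/π − 16/π = 0.
So RHS = -∫_0^2 v(x) φ(x) dx = 0.
LHS = RHS, so the identity holds for this particular φ. But this is necessary, not sufficient: a weak derivative must satisfy the identity for EVERY test function in C_c^∞(0, 2).
Here u is smooth, so its weak derivative equals its classical derivative u'(x) = 2 - 2*x. Since v(x) = 4 - 4*x ≠ u'(x), v is NOT the weak derivative of u — the agreement for this single φ is a coincidence (the difference v − u' happens to be L²-orthogonal to this φ).


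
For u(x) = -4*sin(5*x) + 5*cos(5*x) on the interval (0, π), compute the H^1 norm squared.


||u||_{H^1(0,π)}^2 = 533*π

u'(x) = -25*sin(5*x) - 20*cos(5*x).
Expand u² and (u')² and integrate term by term on (0, π), using: for integers n ≥ 1, ∫_0^π sin²(nx) dx = ∫_0^π cos²(nx) dx = π/2; for n ≠ n', ∫_0^π sin(nx)sin(n'x) dx = ∫_0^π cos(nx)cos(n'x) dx = 0; and by product-to-sum, ∫_0^π sin(nx)cos(n'x) dx = ½∫_0^π [sin((n+n')x) + sin((n−n')x)] dx, which is 0 when n+n' is even and 2n/(n²−n'²) when n+n' is odd (it need not vanish on (0, π)).
  u² squared terms: (-4)²·∫sin(5x)² dx = 16·π/2 = 8*π;  (5)²·∫cos(5x)² dx = 25·π/2 = 25*π/2.
  u² cross terms: 2·(-4)·(5)·∫sin(5x)·cos(5x) dx = -40·(0) = 0.
  So ∫_0^π u² dx = 8*π + 25*π/2 + 0 = 41*π/2.
  (u')² squared terms: (-25)²·∫sin(5x)² dx = 625·π/2 = 625*π/2;  (-20)²·∫cos(5x)² dx = 400·π/2 = 200*π.
  (u')² cross terms: 2·(-25)·(-20)·∫sin(5x)·cos(5x) dx = 1000·(0) = 0.
  So ∫_0^π (u')² dx = 625*π/2 + 200*π + 0 = 1025*π/2.
||u||_{H^1}^2 = (41*π/2) + (1025*π/2) = 533*π.


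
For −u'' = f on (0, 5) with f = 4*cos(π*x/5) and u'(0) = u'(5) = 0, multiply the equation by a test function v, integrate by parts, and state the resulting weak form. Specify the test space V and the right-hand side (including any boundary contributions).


V = H^1(0, 5) (no boundary constraint on v; u is determined up to an additive constant); weak form: ∫_0^5 u'v' dx = ∫_0^5 (4*cos(π*x/5)) v dx for all v ∈ V.

Multiply both sides by a test function v and integrate from 0 to 5:
  ∫_0^5 −u''(x) v(x) dx = ∫_0^5 f(x) v(x) dx.
Integrate the LHS by parts once:
  ∫_0^5 −u'' v dx = −[u'(x) v(x)]_0^5 + ∫_0^5 u'(x) v'(x) dx.
Thus ∫_0^5 u'(x) v'(x) dx = ∫_0^5 f(x) v(x) dx + [u'(x) v(x)]_0^5.
Choose V so that boundary terms are either known or forced to vanish.
u has homogeneous Neumann: u'(0) = u'(5) = 0. So [u' v]_0^5 = 0·v(5) − 0·v(0) = 0 for any v; take V = H^1(0, 5).
Weak formulation: find u (satisfying any essential BC) such that ∫_0^5 u'(x) v'(x) dx = ∫_0^5 f v dx for all v ∈ V (homogeneous Neumann, so boundary terms vanish).
Substituting f(x) = 4*cos(π*x/5), the right-hand side is ∫_0^5 (4*cos(π*x/5)) v dx.
Compatibility check (pure Neumann): taking v ≡ 1 ∈ V gives 0 = ∫_0^5 f dx + (0) − (0), i.e. ∫_0^5 f dx must equal u'(0) − u'(5) = 0. Indeed ∫_0^5 (4*cos(π*x/5)) dx = 0, so the data are compatible. The solution is then unique only up to an additive constant (fix it e.g. by requiring ∫_0^5 u dx = 0).


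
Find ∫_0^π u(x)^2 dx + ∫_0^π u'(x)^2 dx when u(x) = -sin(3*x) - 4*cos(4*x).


||u||_{H^1(0,π)}^2 = -816/7 + 141*π

u'(x) = 16*sin(4*x) - 3*cos(3*x).
Expand u² and (u')² and integrate term by term on (0, π), using: for integers n ≥ 1, ∫_0^π sin²(nx) dx = ∫_0^π cos²(nx) dx = π/2; for n ≠ n', ∫_0^π sin(nx)sin(n'x) dx = ∫_0^π cos(nx)cos(n'x) dx = 0; and by product-to-sum, ∫_0^π sin(nx)cos(n'x) dx = ½∫_0^π [sin((n+n')x) + sin((n−n')x)] dx, which is 0 when n+n' is even and 2n/(n²−n'²) when n+n' is odd (it need not vanish on (0, π)).
  u² squared terms: (-1)²·∫sin(3x)² dx = 1·π/2 = π/2;  (-4)²·∫cos(4x)² dx = 16·π/2 = 8*π.
  u² cross terms: 2·(-1)·(-4)·∫sin(3x)·cos(4x) dx = 8·(-6/7) = -48/7.
  So ∫_0^π u² dx = π/2 + 8*π − 48/7 = -48/7 + 17*π/2.
  (u')² squared terms: (-3)²·∫cos(3x)² dx = 9·π/2 = 9*π/2;  (16)²·∫sin(4x)² dx = 256·π/2 = 128*π.
  (u')² cross terms: 2·(-3)·(16)·∫cos(3x)·sin(4x) dx = -96·(8/7) = -768/7.
  So ∫_0^π (u')² dx = 9*π/2 + 128*π − 768/7 = -768/7 + 265*π/2.
||u||_{H^1}^2 = (-48/7 + 17*π/2) + (-768/7 + 265*π/2) = -816/7 + 141*π.


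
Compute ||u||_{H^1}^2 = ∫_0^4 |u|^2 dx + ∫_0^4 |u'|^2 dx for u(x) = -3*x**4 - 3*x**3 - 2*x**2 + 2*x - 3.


||u||_{H^1}^2 = 103263988/105

The H^1 norm (squared) on an interval (0, L) is
  ||u||_{H^1}^2 = ∫_0^L u(x)^2 dx + ∫_0^L u'(x)^2 dx.
Compute u'(x) = -12*x**3 - 9*x**2 - 4*x + 2.
Then u(x)^2 = 9*x**8 + 18*x**7 + 21*x**6 + 10*x**4 + 10*x**3 + 16*x**2 - 12*x + 9 and u'(x)^2 = 144*x**6 + 216*x**5 + 177*x**4 + 24*x**3 - 20*x**2 - 16*x + 4.
Integrate each monomial from 0 to 4 using ∫_0^4 c·x^n dx = c·4^(n+1)/(n+1):
  ∫_0^4 u(x)^2 dx = ∫_0^4 (9*x^8 + 18*x^7 + 21*x^6 + 10*x^4 + 10*x^3 + 16*x^2 - 12*x + 9) dx. Term by term:
    ∫_0^4 9*x^8 dx = 262144;  ∫_0^4 18*x^7 dx = 147456;  ∫_0^4 21*x^6 dx = 49152;
    ∫_0^4 10*x^4 dx = 2048;  ∫_0^4 10*x^3 dx = 640;  ∫_0^4 16*x^2 dx = 1024/3;
    ∫_0^4 -12*x dx = -96;  ∫_0^4 9 dx = 36.
  Sum: 262144 + 147456 + 49152 + 2048 + 640 + 1024/3 − 96 + 36 = 1385164/3.
  ∫_0^4 u'(x)^2 dx = ∫_0^4 (144*x^6 + 216*x^5 + 177*x^4 + 24*x^3 - 20*x^2 - 16*x + 4) dx. Term by term:
    ∫_0^4 144*x^6 dx = 2359296/7;  ∫_0^4 216*x^5 dx = 147456;  ∫_0^4 177*x^4 dx = 181248/5;
    ∫_0^4 24*x^3 dx = 1536;  ∫_0^4 -20*x^2 dx = -1280/3;  ∫_0^4 -16*x dx = -128;
    ∫_0^4 4 dx = 16.
  Sum: 2359296/7 + 147456 + 181248/5 + 1536 − 1280/3 − 128 + 16 = 54783248/105.
Adding: ||u||_{H^1}^2 = 1385164/3 + 54783248/105 = 103263988/105.


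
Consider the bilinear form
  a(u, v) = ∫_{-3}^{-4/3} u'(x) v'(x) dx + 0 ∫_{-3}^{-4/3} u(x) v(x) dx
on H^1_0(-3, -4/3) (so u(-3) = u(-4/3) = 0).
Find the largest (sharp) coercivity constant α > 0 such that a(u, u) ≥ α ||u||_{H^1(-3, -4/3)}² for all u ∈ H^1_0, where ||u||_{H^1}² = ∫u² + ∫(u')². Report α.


α = 9*π^2/(25 + 9*π^2)

Coercivity of a(·,·) on H^1_0(-3, -4/3) means a(u, u) ≥ α ||u||_{H^1}² for every u ∈ H^1_0.
The interval has length L = 5/3, and Poincaré/coercivity depend only on L. Here a(u, u) = ∫(u')² + (0)·∫u².
Here c = 0, so a(u,u) = ∫(u')² alone. The condition a(u,u) ≥ α||u||_{H^1}² reads (1−α)∫(u')² ≥ (α−c)∫u². Any admissible α is ≤ 1 (rapidly oscillating u have ∫u²/∫(u')² → 0), and α = 1 would force 0 ≥ (1−c)∫u², impossible since c < 1; so 1−α > 0. By the sharp Poincaré inequality on H^1_0 of an interval of length L, ∫(u')² ≥ (π/L)²∫u² with equality for the first sine mode sin(π(x−x₀)/L) (x₀ the left endpoint), so the inequality holds for all u iff (1−α)(π/L)² ≥ α − c, i.e. α ≤ ((π/L)² + c)/((π/L)² + 1) = (1 + c(L/π)²)/(1 + (L/π)²). (Direct route, valid since c ≤ 0: Poincaré gives c∫u² ≥ c(L/π)²∫(u')², so a(u,u) ≥ (1 + c(L/π)²)∫(u')², while ||u||_{H^1}² ≤ (1 + (L/π)²)∫(u')²; dividing yields the same α.) With (π/L)² = 9*π^2/25 and c = 0, the largest admissible constant is α = ((π/L)² + c)/((π/L)² + 1).
Simplifying, α = 9*π^2/(25 + 9*π^2).


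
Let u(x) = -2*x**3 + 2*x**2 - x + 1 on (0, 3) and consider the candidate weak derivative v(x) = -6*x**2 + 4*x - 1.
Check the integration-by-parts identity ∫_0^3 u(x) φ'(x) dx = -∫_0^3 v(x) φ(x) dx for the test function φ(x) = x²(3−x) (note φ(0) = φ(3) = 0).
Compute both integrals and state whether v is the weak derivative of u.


LHS = 2079/20, RHS = 2079/20. Yes, v = u' weakly.

u(x) = -2*x**3 + 2*x**2 - x + 1, classical derivative u'(x) = -6*x**2 + 4*x - 1.
φ(x) = x²(3−x), so φ'(x) = 3*x*(2 - x).
Note φ(0) = φ(3) = 0, so the boundary term u·φ vanishes.
LHS = ∫_0^3 u(x) φ'(x) dx = ∫_0^3 (6*x^5 - 18*x^4 + 15*x^3 - 9*x^2 + 6*x) dx. Term by term:
  ∫_0^3 6*x^5 dx = 729;  ∫_0^3 -18*x^4 dx = -4374/5;  ∫_0^3 15*x^3 dx = 1215/4;
  ∫_0^3 -9*x^2 dx = -81;  ∫_0^3 6*x dx = 27.
Sum: 729 − 4374/5 + 1215/4 − 81 + 27 = 2079/20.
So LHS = 2079/20.
∫_0^3 v(x) φ(x) dx = ∫_0^3 (6*x^5 - 22*x^4 + 13*x^3 - 3*x^2) dx. Term by term:
  ∫_0^3 6*x^5 dx = 729;  ∫_0^3 -22*x^4 dx = -5346/5;  ∫_0^3 13*x^3 dx = 1053/4;
  ∫_0^3 -3*x^2 dx = -27.
Sum: 729 − 5346/5 + 1053/4 − 27 = -2079/20.
So RHS = -∫_0^3 v(x) φ(x) dx = 2079/20.
LHS = RHS, so the identity holds for this test φ.
Moreover u is smooth here and v(x) = u'(x) = -6*x**2 + 4*x - 1 pointwise, so the identity holds for every test function. Hence v is the weak derivative of u.


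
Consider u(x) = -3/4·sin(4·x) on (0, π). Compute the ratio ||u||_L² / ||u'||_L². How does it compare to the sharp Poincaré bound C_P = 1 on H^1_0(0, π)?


||u||_L² / ||u'||_L² = 1/4 < C_P = 1.

u(x) = -3/4·sin(4·x), so u'(x) = -3*cos(4*x).
Writing u(x) = A·sin(kπx/L) with A = -3/4 and k = 4, use ∫_0^L sin²(kπx/L) dx = L/2 and ∫_0^L cos²(kπx/L) dx = L/2.
u² = 9/16·sin²(4·x) and (u')² = 9·cos²(4·x), and each of sin², cos² integrates to L/2 = π/2 over (0, π).
∫_0^π u² dx = 9*π/32, so ||u||_L² = 3*sqrt(2)*sqrt(π)/8.
∫_0^π (u')² dx = 9*π/2, so ||u'||_L² = 3*sqrt(2)*sqrt(π)/2.
Ratio ||u||_L² / ||u'||_L² = 1/4.
Sharp Poincaré constant on H^1_0(0, π) is C_P = L/π = 1, achieved by sin(x).
This is the k = 4 harmonic; the ratio L/(kπ) is strictly less than C_P = L/π, consistent with the sharp inequality ||u||_L² ≤ C_P ||u'||_L².


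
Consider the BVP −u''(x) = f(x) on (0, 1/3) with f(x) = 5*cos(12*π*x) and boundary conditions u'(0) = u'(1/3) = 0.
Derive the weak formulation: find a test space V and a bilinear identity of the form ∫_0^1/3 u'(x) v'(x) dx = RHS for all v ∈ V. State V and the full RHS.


V = H^1(0, 1/3) (no boundary constraint on v; u is determined up to an additive constant); weak form: ∫_0^1/3 u'v' dx = ∫_0^1/3 (5*cos(12*π*x)) v dx for all v ∈ V.

Multiply both sides by a test function v and integrate from 0 to 1/3:
  ∫_0^1/3 −u''(x) v(x) dx = ∫_0^1/3 f(x) v(x) dx.
Integrate the LHS by parts once:
  ∫_0^1/3 −u'' v dx = −[u'(x) v(x)]_0^1/3 + ∫_0^1/3 u'(x) v'(x) dx.
Thus ∫_0^1/3 u'(x) v'(x) dx = ∫_0^1/3 f(x) v(x) dx + [u'(x) v(x)]_0^1/3.
Choose V so that boundary terms are either known or forced to vanish.
u has homogeneous Neumann: u'(0) = u'(1/3) = 0. So [u' v]_0^1/3 = 0·v(1/3) − 0·v(0) = 0 for any v; take V = H^1(0, 1/3).
Weak formulation: find u (satisfying any essential BC) such that ∫_0^1/3 u'(x) v'(x) dx = ∫_0^1/3 f v dx for all v ∈ V (homogeneous Neumann, so boundary terms vanish).
Substituting f(x) = 5*cos(12*π*x), the right-hand side is ∫_0^1/3 (5*cos(12*π*x)) v dx.
Compatibility check (pure Neumann): taking v ≡ 1 ∈ V gives 0 = ∫_0^1/3 f dx + (0) − (0), i.e. ∫_0^1/3 f dx must equal u'(0) − u'(1/3) = 0. Indeed ∫_0^1/3 (5*cos(12*π*x)) dx = 0, so the data are compatible. The solution is then unique only up to an additive constant (fix it e.g. by requiring ∫_0^1/3 u dx = 0).


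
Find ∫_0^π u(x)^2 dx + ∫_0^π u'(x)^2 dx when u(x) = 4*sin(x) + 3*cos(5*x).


||u||_{H^1(0,π)}^2 = 133*π

u'(x) = -15*sin(5*x) + 4*cos(x).
Expand u² and (u')² and integrate term by term on (0, π), using: for integers n ≥ 1, ∫_0^π sin²(nx) dx = ∫_0^π cos²(nx) dx = π/2; for n ≠ n', ∫_0^π sin(nx)sin(n'x) dx = ∫_0^π cos(nx)cos(n'x) dx = 0; and by product-to-sum, ∫_0^π sin(nx)cos(n'x) dx = ½∫_0^π [sin((n+n')x) + sin((n−n')x)] dx, which is 0 when n+n' is even and 2n/(n²−n'²) when n+n' is odd (it need not vanish on (0, π)).
  u² squared terms: (3)²·∫cos(5x)² dx = 9·π/2 = 9*π/2;  (4)²·∫sin(x)² dx = 16·π/2 = 8*π.
  u² cross terms: 2·(3)·(4)·∫cos(5x)·sin(x) dx = 24·(0) = 0.
  So ∫_0^π u² dx = 9*π/2 + 8*π + 0 = 25*π/2.
  (u')² squared terms: (-15)²·∫sin(5x)² dx = 225·π/2 = 225*π/2;  (4)²·∫cos(x)² dx = 16·π/2 = 8*π.
  (u')² cross terms: 2·(-15)·(4)·∫sin(5x)·cos(x) dx = -120·(0) = 0.
  So ∫_0^π (u')² dx = 225*π/2 + 8*π + 0 = 241*π/2.
||u||_{H^1}^2 = (25*π/2) + (241*π/2) = 133*π.


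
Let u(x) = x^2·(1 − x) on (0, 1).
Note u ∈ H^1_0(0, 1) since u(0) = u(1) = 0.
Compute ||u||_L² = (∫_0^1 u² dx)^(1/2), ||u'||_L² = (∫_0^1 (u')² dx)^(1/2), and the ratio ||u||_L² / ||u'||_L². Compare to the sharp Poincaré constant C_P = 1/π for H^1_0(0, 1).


||u||_L² / ||u'||_L² = sqrt(14)/14 < C_P = 1/π.

u(x) = x^2·(1 − x), so u'(x) = x*(2 - 3*x).
u(x) = x^2·(1 − x) vanishes at x = 0 and x = 1, so u ∈ H^1_0(0, 1). Differentiate via the product rule and integrate the resulting polynomials term by term.
  ∫_0^1 u² dx = ∫_0^1 (x^6 - 2*x^5 + x^4) dx. Term by term:
    ∫_0^1 x^6 dx = 1/7;  ∫_0^1 -2*x^5 dx = -1/3;  ∫_0^1 x^4 dx = 1/5.
  Sum: 1/7 − 1/3 + 1/5 = 1/105.
  ∫_0^1 (u')² dx = ∫_0^1 (9*x^4 - 12*x^3 + 4*x^2) dx. Term by term:
    ∫_0^1 9*x^4 dx = 9/5;  ∫_0^1 -12*x^3 dx = -3;  ∫_0^1 4*x^2 dx = 4/3.
  Sum: 9/5 − 3 + 4/3 = 2/15.
∫_0^1 u² dx = 1/105, so ||u||_L² = sqrt(105)/105.
∫_0^1 (u')² dx = 2/15, so ||u'||_L² = sqrt(30)/15.
Ratio ||u||_L² / ||u'||_L² = sqrt(14)/14.
Sharp Poincaré constant on H^1_0(0, 1) is C_P = L/π = 1/π, achieved by sin(π·x).
A polynomial bump cannot attain the sharp Poincaré constant (only the first sine eigenfunction does), so the ratio is strictly less than C_P, consistent with ||u||_L² ≤ C_P ||u'||_L².


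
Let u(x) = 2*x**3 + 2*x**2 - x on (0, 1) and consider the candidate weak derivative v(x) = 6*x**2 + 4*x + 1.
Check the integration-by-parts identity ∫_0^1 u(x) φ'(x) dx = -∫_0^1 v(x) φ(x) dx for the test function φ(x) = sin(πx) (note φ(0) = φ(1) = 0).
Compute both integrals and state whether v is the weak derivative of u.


LHS = -8/π + 24/π^3, RHS = -12/π + 24/π^3. No, v is not the weak derivative of u.

u(x) = 2*x**3 + 2*x**2 - x, classical derivative u'(x) = 6*x**2 + 4*x - 1.
φ(x) = sin(πx), so φ'(x) = π*cos(π*x).
Note φ(0) = φ(1) = 0, so the boundary term u·φ vanishes.
LHS = ∫_0^1 u(x) φ'(x) dx = ∫_0^1 (2*π*x^3*cos(π*x) + 2*π*x^2*cos(π*x) - π*x*cos(π*x)) dx. Term by term:
  ∫_0^1 -π*x*cos(π*x) dx = 2/π;  ∫_0^1 2*π*x^2*cos(π*x) dx = -4/π;  ∫_0^1 2*π*x^3*cos(π*x) dx = -6/π + 24/π^3.
Sum: 2/π − 4/π + -6/π + 24/π^3 = -8/π + 24/π^3.
So LHS = -8/π + 24/π^3.
∫_0^1 v(x) φ(x) dx = ∫_0^1 (6*x^2*sin(π*x) + 4*x*sin(π*x) + sin(π*x)) dx. Term by term:
  ∫_0^1 4*x*sin(π*x) dx = 4/π;  ∫_0^1 6*x^2*sin(π*x) dx = -24/π^3 + 6/π;  ∫_0^1 sin(π*x) dx = 2/π.
Sum: 4/π + -24/π^3 + 6/π + 2/π = -24/π^3 + 12/π.
So RHS = -∫_0^1 v(x) φ(x) dx = -12/π + 24/π^3.
LHS − RHS = 4/π ≠ 0, so the identity fails.
(For a valid weak derivative the identity must hold for EVERY test function, in particular this one. The failure shows v is NOT the weak derivative of u.)
Correct weak derivative would be u'(x) = 6*x**2 + 4*x - 1.


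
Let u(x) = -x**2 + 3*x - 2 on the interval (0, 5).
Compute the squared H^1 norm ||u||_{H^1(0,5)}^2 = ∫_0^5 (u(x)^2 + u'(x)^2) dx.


||u||_{H^1}^2 = 965/6

The H^1 norm (squared) on an interval (0, L) is
  ||u||_{H^1}^2 = ∫_0^L u(x)^2 dx + ∫_0^L u'(x)^2 dx.
Compute u'(x) = 3 - 2*x.
Then u(x)^2 = x**4 - 6*x**3 + 13*x**2 - 12*x + 4 and u'(x)^2 = 4*x**2 - 12*x + 9.
Integrate each monomial from 0 to 5 using ∫_0^5 c·x^n dx = c·5^(n+1)/(n+1):
  ∫_0^5 u(x)^2 dx = ∫_0^5 (x^4 - 6*x^3 + 13*x^2 - 12*x + 4) dx. Term by term:
    ∫_0^5 x^4 dx = 625;  ∫_0^5 -6*x^3 dx = -1875/2;  ∫_0^5 13*x^2 dx = 1625/3;
    ∫_0^5 -12*x dx = -150;  ∫_0^5 4 dx = 20.
  Sum: 625 − 1875/2 + 1625/3 − 150 + 20 = 595/6.
  ∫_0^5 u'(x)^2 dx = ∫_0^5 (4*x^2 - 12*x + 9) dx. Term by term:
    ∫_0^5 4*x^2 dx = 500/3;  ∫_0^5 -12*x dx = -150;  ∫_0^5 9 dx = 45.
  Sum: 500/3 − 150 + 45 = 185/3.
Adding: ||u||_{H^1}^2 = 595/6 + 185/3 = 965/6.


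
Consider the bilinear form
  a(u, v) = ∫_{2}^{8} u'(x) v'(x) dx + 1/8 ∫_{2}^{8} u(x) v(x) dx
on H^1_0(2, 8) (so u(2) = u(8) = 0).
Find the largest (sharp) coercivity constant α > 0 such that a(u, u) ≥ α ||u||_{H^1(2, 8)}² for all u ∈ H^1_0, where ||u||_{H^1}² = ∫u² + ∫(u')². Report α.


α = (9/2 + π^2)/(π^2 + 36)

Coercivity of a(·,·) on H^1_0(2, 8) means a(u, u) ≥ α ||u||_{H^1}² for every u ∈ H^1_0.
The interval has length L = 6, and Poincaré/coercivity depend only on L. Here a(u, u) = ∫(u')² + (1/8)·∫u².
Here 0 < c = 1/8 < 1. The condition a(u,u) ≥ α||u||_{H^1}² reads (1−α)∫(u')² ≥ (α−c)∫u². Any admissible α is ≤ 1 (rapidly oscillating u have ∫u²/∫(u')² → 0), and α = 1 would force 0 ≥ (1−c)∫u², impossible since c < 1; so 1−α > 0. By the sharp Poincaré inequality on H^1_0 of an interval of length L, ∫(u')² ≥ (π/L)²∫u² with equality for the first sine mode sin(π(x−x₀)/L) (x₀ the left endpoint), so the inequality holds for all u iff (1−α)(π/L)² ≥ α − c, i.e. α ≤ ((π/L)² + c)/((π/L)² + 1) = (1 + c(L/π)²)/(1 + (L/π)²). With (π/L)² = π^2/36 and c = 1/8, the largest admissible constant is α = ((π/L)² + c)/((π/L)² + 1).
Simplifying, α = (9/2 + π^2)/(π^2 + 36).


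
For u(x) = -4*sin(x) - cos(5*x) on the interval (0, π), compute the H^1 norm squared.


||u||_{H^1(0,π)}^2 = 29*π

u'(x) = 5*sin(5*x) - 4*cos(x).
Expand u² and (u')² and integrate term by term on (0, π), using: for integers n ≥ 1, ∫_0^π sin²(nx) dx = ∫_0^π cos²(nx) dx = π/2; for n ≠ n', ∫_0^π sin(nx)sin(n'x) dx = ∫_0^π cos(nx)cos(n'x) dx = 0; and by product-to-sum, ∫_0^π sin(nx)cos(n'x) dx = ½∫_0^π [sin((n+n')x) + sin((n−n')x)] dx, which is 0 when n+n' is even and 2n/(n²−n'²) when n+n' is odd (it need not vanish on (0, π)).
  u² squared terms: (-1)²·∫cos(5x)² dx = 1·π/2 = π/2;  (-4)²·∫sin(x)² dx = 16·π/2 = 8*π.
  u² cross terms: 2·(-1)·(-4)·∫cos(5x)·sin(x) dx = 8·(0) = 0.
  So ∫_0^π u² dx = π/2 + 8*π + 0 = 17*π/2.
  (u')² squared terms: (-4)²·∫cos(x)² dx = 16·π/2 = 8*π;  (5)²·∫sin(5x)² dx = 25·π/2 = 25*π/2.
  (u')² cross terms: 2·(-4)·(5)·∫cos(x)·sin(5x) dx = -40·(0) = 0.
  So ∫_0^π (u')² dx = 8*π + 25*π/2 + 0 = 41*π/2.
||u||_{H^1}^2 = (17*π/2) + (41*π/2) = 29*π.


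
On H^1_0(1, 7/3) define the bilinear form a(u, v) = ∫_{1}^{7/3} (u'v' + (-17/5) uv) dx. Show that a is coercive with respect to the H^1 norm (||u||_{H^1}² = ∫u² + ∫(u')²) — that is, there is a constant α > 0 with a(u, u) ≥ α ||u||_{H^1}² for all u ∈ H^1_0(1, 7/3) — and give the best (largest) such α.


α = (-272 + 45*π^2)/(5*(16 + 9*π^2))

Coercivity of a(·,·) on H^1_0(1, 7/3) means a(u, u) ≥ α ||u||_{H^1}² for every u ∈ H^1_0.
The interval has length L = 4/3, and Poincaré/coercivity depend only on L. Here a(u, u) = ∫(u')² + (-17/5)·∫u².
Here c = -17/5 < 0 with |c| < (π/L)² = 9*π^2/16, so coercivity still holds. The condition a(u,u) ≥ α||u||_{H^1}² reads (1−α)∫(u')² ≥ (α−c)∫u². Any admissible α is ≤ 1 (rapidly oscillating u have ∫u²/∫(u')² → 0), and α = 1 would force 0 ≥ (1−c)∫u², impossible since c < 1; so 1−α > 0. By the sharp Poincaré inequality on H^1_0 of an interval of length L, ∫(u')² ≥ (π/L)²∫u² with equality for the first sine mode sin(π(x−x₀)/L) (x₀ the left endpoint), so the inequality holds for all u iff (1−α)(π/L)² ≥ α − c, i.e. α ≤ ((π/L)² + c)/((π/L)² + 1) = (1 + c(L/π)²)/(1 + (L/π)²). (Direct route, valid since c ≤ 0: Poincaré gives c∫u² ≥ c(L/π)²∫(u')², so a(u,u) ≥ (1 + c(L/π)²)∫(u')², while ||u||_{H^1}² ≤ (1 + (L/π)²)∫(u')²; dividing yields the same α.) With (π/L)² = 9*π^2/16 and c = -17/5, the largest admissible constant is α = ((π/L)² + c)/((π/L)² + 1).
Simplifying, α = (-272 + 45*π^2)/(5*(16 + 9*π^2)).


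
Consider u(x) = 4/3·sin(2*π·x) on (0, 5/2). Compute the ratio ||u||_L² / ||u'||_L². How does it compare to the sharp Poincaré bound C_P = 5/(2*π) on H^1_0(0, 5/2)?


||u||_L² / ||u'||_L² = 1/(2*π) < C_P = 5/(2*π).

u(x) = 4/3·sin(2*π·x), so u'(x) = 8*π*cos(2*π*x)/3.
Writing u(x) = A·sin(kπx/L) with A = 4/3 and k = 5, use ∫_0^L sin²(kπx/L) dx = L/2 and ∫_0^L cos²(kπx/L) dx = L/2.
u² = 16/9·sin²(2*π·x) and (u')² = 64*π^2/9·cos²(2*π·x), and each of sin², cos² integrates to L/2 = 5/4 over (0, 5/2).
∫_0^5/2 u² dx = 20/9, so ||u||_L² = 2*sqrt(5)/3.
∫_0^5/2 (u')² dx = 80*π^2/9, so ||u'||_L² = 4*sqrt(5)*π/3.
Ratio ||u||_L² / ||u'||_L² = 1/(2*π).
Sharp Poincaré constant on H^1_0(0, 5/2) is C_P = L/π = 5/(2*π), achieved by sin(2*π/5·x).
This is the k = 5 harmonic; the ratio L/(kπ) is strictly less than C_P = L/π, consistent with the sharp inequality ||u||_L² ≤ C_P ||u'||_L².


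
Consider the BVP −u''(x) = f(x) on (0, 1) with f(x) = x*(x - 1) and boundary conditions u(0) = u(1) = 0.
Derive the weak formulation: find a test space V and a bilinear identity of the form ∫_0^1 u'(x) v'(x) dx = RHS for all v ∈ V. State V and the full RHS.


V = H^1_0(0, 1) (so v(0) = v(1) = 0); weak form: ∫_0^1 u'v' dx = ∫_0^1 (x*(x - 1)) v dx for all v ∈ V.

Multiply both sides by a test function v and integrate from 0 to 1:
  ∫_0^1 −u''(x) v(x) dx = ∫_0^1 f(x) v(x) dx.
Integrate the LHS by parts once:
  ∫_0^1 −u'' v dx = −[u'(x) v(x)]_0^1 + ∫_0^1 u'(x) v'(x) dx.
Thus ∫_0^1 u'(x) v'(x) dx = ∫_0^1 f(x) v(x) dx + [u'(x) v(x)]_0^1.
Choose V so that boundary terms are either known or forced to vanish.
u is Dirichlet: u(0) = u(1) = 0. Let V = H^1_0(0, 1); then v(0) = v(1) = 0, and [u' v]_0^1 = 0.
Weak formulation: find u (satisfying any essential BC) such that ∫_0^1 u'(x) v'(x) dx = ∫_0^1 f v dx for all v ∈ V.
Substituting f(x) = x*(x - 1), the right-hand side is ∫_0^1 (x*(x - 1)) v dx.


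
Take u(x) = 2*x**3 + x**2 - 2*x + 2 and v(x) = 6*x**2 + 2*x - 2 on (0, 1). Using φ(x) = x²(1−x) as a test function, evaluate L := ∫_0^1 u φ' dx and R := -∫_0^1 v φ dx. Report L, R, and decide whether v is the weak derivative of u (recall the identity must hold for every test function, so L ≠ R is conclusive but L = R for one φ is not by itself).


LHS = -2/15, RHS = -2/15. Yes, v = u' weakly.

u(x) = 2*x**3 + x**2 - 2*x + 2, classical derivative u'(x) = 6*x**2 + 2*x - 2.
φ(x) = x²(1−x), so φ'(x) = x*(2 - 3*x).
Note φ(0) = φ(1) = 0, so the boundary term u·φ vanishes.
LHS = ∫_0^1 u(x) φ'(x) dx = ∫_0^1 (-6*x^5 + x^4 + 8*x^3 - 10*x^2 + 4*x) dx. Term by term:
  ∫_0^1 -6*x^5 dx = -1;  ∫_0^1 x^4 dx = 1/5;  ∫_0^1 8*x^3 dx = 2;
  ∫_0^1 -10*x^2 dx = -10/3;  ∫_0^1 4*x dx = 2.
Sum: -1 + 1/5 + 2 − 10/3 + 2 = -2/15.
So LHS = -2/15.
∫_0^1 v(x) φ(x) dx = ∫_0^1 (-6*x^5 + 4*x^4 + 4*x^3 - 2*x^2) dx. Term by term:
  ∫_0^1 -6*x^5 dx = -1;  ∫_0^1 4*x^4 dx = 4/5;  ∫_0^1 4*x^3 dx = 1;
  ∫_0^1 -2*x^2 dx = -2/3.
Sum: -1 + 4/5 + 1 − 2/3 = 2/15.
So RHS = -∫_0^1 v(x) φ(x) dx = -2/15.
LHS = RHS, so the identity holds for this test φ.
Moreover u is smooth here and v(x) = u'(x) = 6*x**2 + 2*x - 2 pointwise, so the identity holds for every test function. Hence v is the weak derivative of u.


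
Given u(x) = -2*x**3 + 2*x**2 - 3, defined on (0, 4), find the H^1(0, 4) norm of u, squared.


||u||_{H^1}^2 = 69372/7

The H^1 norm (squared) on an interval (0, L) is
  ||u||_{H^1}^2 = ∫_0^L u(x)^2 dx + ∫_0^L u'(x)^2 dx.
Compute u'(x) = -6*x**2 + 4*x.
Then u(x)^2 = 4*x**6 - 8*x**5 + 4*x**4 + 12*x**3 - 12*x**2 + 9 and u'(x)^2 = 36*x**4 - 48*x**3 + 16*x**2.
Integrate each monomial from 0 to 4 using ∫_0^4 c·x^n dx = c·4^(n+1)/(n+1):
  ∫_0^4 u(x)^2 dx = ∫_0^4 (4*x^6 - 8*x^5 + 4*x^4 + 12*x^3 - 12*x^2 + 9) dx. Term by term:
    ∫_0^4 4*x^6 dx = 65536/7;  ∫_0^4 -8*x^5 dx = -16384/3;  ∫_0^4 4*x^4 dx = 4096/5;
    ∫_0^4 12*x^3 dx = 768;  ∫_0^4 -12*x^2 dx = -256;  ∫_0^4 9 dx = 36.
  Sum: 65536/7 − 16384/3 + 4096/5 + 768 − 256 + 36 = 553156/105.
  ∫_0^4 u'(x)^2 dx = ∫_0^4 (36*x^4 - 48*x^3 + 16*x^2) dx. Term by term:
    ∫_0^4 36*x^4 dx = 36864/5;  ∫_0^4 -48*x^3 dx = -3072;  ∫_0^4 16*x^2 dx = 1024/3.
  Sum: 36864/5 − 3072 + 1024/3 = 69632/15.
Adding: ||u||_{H^1}^2 = 553156/105 + 69632/15 = 69372/7.


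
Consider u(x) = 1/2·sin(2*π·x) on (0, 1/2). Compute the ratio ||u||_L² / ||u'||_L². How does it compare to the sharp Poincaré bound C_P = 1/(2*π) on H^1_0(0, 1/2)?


||u||_L² / ||u'||_L² = 1/(2*π) = C_P.

u(x) = 1/2·sin(2*π·x), so u'(x) = π*cos(2*π*x).
Writing u(x) = A·sin(kπx/L) with A = 1/2 and k = 1, use ∫_0^L sin²(kπx/L) dx = L/2 and ∫_0^L cos²(kπx/L) dx = L/2.
u² = 1/4·sin²(2*π·x) and (u')² = π^2·cos²(2*π·x), and each of sin², cos² integrates to L/2 = 1/4 over (0, 1/2).
∫_0^1/2 u² dx = 1/16, so ||u||_L² = 1/4.
∫_0^1/2 (u')² dx = π^2/4, so ||u'||_L² = π/2.
Ratio ||u||_L² / ||u'||_L² = 1/(2*π).
Sharp Poincaré constant on H^1_0(0, 1/2) is C_P = L/π = 1/(2*π), achieved by sin(2*π·x).
This is the k = 1 eigenfunction (up to amplitude), so the ratio equals the sharp Poincaré constant exactly.


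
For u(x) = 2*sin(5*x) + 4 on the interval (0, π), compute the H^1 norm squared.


||u||_{H^1(0,π)}^2 = 32/5 + 68*π

u'(x) = 10*cos(5*x).
Expand u² and (u')² and integrate term by term on (0, π), using: for integers n ≥ 1, ∫_0^π sin²(nx) dx = ∫_0^π cos²(nx) dx = π/2; for n ≠ n', ∫_0^π sin(nx)sin(n'x) dx = ∫_0^π cos(nx)cos(n'x) dx = 0; and by product-to-sum, ∫_0^π sin(nx)cos(n'x) dx = ½∫_0^π [sin((n+n')x) + sin((n−n')x)] dx, which is 0 when n+n' is even and 2n/(n²−n'²) when n+n' is odd (it need not vanish on (0, π)). For the constant mode: ∫_0^π 1 dx = π, ∫_0^π cos(nx) dx = 0, ∫_0^π sin(nx) dx = (1−(−1)^n)/n.
  u² squared terms: (4)²·∫1 dx = 16·π = 16*π;  (2)²·∫sin(5x)² dx = 4·π/2 = 2*π.
  u² cross terms: 2·(4)·(2)·∫1·sin(5x) dx = 16·(2/5) = 32/5.
  So ∫_0^π u² dx = 16*π + 2*π + 32/5 = 32/5 + 18*π.
  (u')² squared terms: (10)²·∫cos(5x)² dx = 100·π/2 = 50*π.
  So ∫_0^π (u')² dx = 50*π.
||u||_{H^1}^2 = (32/5 + 18*π) + (50*π) = 32/5 + 68*π.


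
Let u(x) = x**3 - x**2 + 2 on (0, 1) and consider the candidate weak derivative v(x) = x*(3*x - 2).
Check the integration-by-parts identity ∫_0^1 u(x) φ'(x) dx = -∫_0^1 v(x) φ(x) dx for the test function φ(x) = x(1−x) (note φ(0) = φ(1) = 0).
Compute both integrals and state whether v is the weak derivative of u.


LHS = 1/60, RHS = 1/60. Yes, v = u' weakly.

u(x) = x**3 - x**2 + 2, classical derivative u'(x) = 3*x**2 - 2*x.
φ(x) = x(1−x), so φ'(x) = 1 - 2*x.
Note φ(0) = φ(1) = 0, so the boundary term u·φ vanishes.
LHS = ∫_0^1 u(x) φ'(x) dx = ∫_0^1 (-2*x^4 + 3*x^3 - x^2 - 4*x + 2) dx. Term by term:
  ∫_0^1 -2*x^4 dx = -2/5;  ∫_0^1 3*x^3 dx = 3/4;  ∫_0^1 -x^2 dx = -1/3;
  ∫_0^1 -4*x dx = -2;  ∫_0^1 2 dx = 2.
Sum: -2/5 + 3/4 − 1/3 − 2 + 2 = 1/60.
So LHS = 1/60.
∫_0^1 v(x) φ(x) dx = ∫_0^1 (-3*x^4 + 5*x^3 - 2*x^2) dx. Term by term:
  ∫_0^1 -3*x^4 dx = -3/5;  ∫_0^1 5*x^3 dx = 5/4;  ∫_0^1 -2*x^2 dx = -2/3.
Sum: -3/5 + 5/4 − 2/3 = -1/60.
So RHS = -∫_0^1 v(x) φ(x) dx = 1/60.
LHS = RHS, so the identity holds for this test φ.
Moreover u is smooth here and v(x) = u'(x) = 3*x**2 - 2*x pointwise, so the identity holds for every test function. Hence v is the weak derivative of u.


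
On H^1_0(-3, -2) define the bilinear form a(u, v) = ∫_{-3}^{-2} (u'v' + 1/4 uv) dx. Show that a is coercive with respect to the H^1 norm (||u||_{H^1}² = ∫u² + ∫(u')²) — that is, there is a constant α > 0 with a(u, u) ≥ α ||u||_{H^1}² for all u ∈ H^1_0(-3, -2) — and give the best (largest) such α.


α = (1/4 + π^2)/(1 + π^2)

Coercivity of a(·,·) on H^1_0(-3, -2) means a(u, u) ≥ α ||u||_{H^1}² for every u ∈ H^1_0.
The interval has length L = 1, and Poincaré/coercivity depend only on L. Here a(u, u) = ∫(u')² + (1/4)·∫u².
Here 0 < c = 1/4 < 1. The condition a(u,u) ≥ α||u||_{H^1}² reads (1−α)∫(u')² ≥ (α−c)∫u². Any admissible α is ≤ 1 (rapidly oscillating u have ∫u²/∫(u')² → 0), and α = 1 would force 0 ≥ (1−c)∫u², impossible since c < 1; so 1−α > 0. By the sharp Poincaré inequality on H^1_0 of an interval of length L, ∫(u')² ≥ (π/L)²∫u² with equality for the first sine mode sin(π(x−x₀)/L) (x₀ the left endpoint), so the inequality holds for all u iff (1−α)(π/L)² ≥ α − c, i.e. α ≤ ((π/L)² + c)/((π/L)² + 1) = (1 + c(L/π)²)/(1 + (L/π)²). With (π/L)² = π^2 and c = 1/4, the largest admissible constant is α = ((π/L)² + c)/((π/L)² + 1).
Simplifying, α = (1/4 + π^2)/(1 + π^2).
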